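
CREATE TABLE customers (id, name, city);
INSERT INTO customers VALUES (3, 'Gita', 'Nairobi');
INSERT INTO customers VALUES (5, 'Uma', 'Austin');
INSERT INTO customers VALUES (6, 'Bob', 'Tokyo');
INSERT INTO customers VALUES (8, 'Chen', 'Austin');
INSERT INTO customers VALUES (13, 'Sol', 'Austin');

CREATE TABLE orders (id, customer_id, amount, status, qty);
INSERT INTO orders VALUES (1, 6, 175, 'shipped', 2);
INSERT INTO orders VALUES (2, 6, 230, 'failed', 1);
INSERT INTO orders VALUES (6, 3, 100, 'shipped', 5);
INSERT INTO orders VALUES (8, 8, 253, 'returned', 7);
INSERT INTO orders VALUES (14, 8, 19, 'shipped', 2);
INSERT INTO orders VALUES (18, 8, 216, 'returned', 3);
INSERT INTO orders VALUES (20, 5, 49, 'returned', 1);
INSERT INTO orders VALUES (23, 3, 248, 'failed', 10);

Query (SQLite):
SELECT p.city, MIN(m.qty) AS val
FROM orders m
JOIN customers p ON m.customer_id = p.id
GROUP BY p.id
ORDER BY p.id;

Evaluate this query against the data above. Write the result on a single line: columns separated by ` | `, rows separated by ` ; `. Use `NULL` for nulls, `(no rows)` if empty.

Join each orders row to its customers via customer_id.
Group joined rows by customers.id; compute MIN(m.qty) per group.
  3: ids {6, 23} → MIN(m.qty)=5
  5: ids {20} → MIN(m.qty)=1
  6: ids {1, 2} → MIN(m.qty)=1
  8: ids {8, 14, 18} → MIN(m.qty)=2

Nairobi | 5 ; Austin | 1 ; Tokyo | 1 ; Austin | 2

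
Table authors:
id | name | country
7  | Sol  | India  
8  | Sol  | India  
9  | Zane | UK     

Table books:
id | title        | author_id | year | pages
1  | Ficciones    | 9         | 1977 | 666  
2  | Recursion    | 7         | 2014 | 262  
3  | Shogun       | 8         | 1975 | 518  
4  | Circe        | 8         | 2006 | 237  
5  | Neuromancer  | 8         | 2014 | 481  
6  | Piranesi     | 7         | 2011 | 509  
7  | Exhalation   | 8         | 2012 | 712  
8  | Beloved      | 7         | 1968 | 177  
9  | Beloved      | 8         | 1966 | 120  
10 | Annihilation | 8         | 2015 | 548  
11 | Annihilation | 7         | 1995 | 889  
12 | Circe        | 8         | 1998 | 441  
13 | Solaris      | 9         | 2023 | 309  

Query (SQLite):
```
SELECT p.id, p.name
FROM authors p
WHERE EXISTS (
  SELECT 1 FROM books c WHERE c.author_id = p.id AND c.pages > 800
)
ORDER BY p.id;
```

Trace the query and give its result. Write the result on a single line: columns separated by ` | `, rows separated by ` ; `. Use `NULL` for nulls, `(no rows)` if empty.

7 | Sol

For each authors row, check whether any books with matching author_id has pages > 800.
Keep rows where that is true.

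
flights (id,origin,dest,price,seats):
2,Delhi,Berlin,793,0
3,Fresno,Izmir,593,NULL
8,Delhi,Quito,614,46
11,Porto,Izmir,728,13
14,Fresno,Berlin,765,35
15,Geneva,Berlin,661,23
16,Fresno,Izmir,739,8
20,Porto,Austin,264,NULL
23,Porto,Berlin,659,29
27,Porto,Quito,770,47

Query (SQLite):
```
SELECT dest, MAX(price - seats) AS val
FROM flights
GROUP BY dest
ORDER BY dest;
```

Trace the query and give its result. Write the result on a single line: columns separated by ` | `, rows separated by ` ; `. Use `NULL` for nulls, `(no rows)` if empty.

For each row compute price - seats.
Group by dest; take MAX of the expression per group.
  Austin: ids {20} → MAX(price - seats)=NULL
  Berlin: ids {2, 14, 15, 23} → MAX(price - seats)=793
  Izmir: ids {3, 11, 16} → MAX(price - seats)=731
  Quito: ids {8, 27} → MAX(price - seats)=723

Austin | NULL ; Berlin | 793 ; Izmir | 731 ; Quito | 723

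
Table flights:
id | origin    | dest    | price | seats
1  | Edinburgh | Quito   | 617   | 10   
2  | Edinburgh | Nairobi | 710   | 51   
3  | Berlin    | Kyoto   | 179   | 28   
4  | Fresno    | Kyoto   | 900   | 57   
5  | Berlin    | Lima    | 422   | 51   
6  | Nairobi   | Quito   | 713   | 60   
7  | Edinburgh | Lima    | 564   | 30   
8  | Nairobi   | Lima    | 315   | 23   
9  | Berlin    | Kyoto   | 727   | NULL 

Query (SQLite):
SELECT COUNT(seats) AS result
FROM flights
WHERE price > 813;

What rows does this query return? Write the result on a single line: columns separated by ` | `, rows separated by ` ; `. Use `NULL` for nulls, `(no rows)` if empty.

1

Rows where price > 813 → seats values: [57].
COUNT(seats) counts non-NULL values → 1.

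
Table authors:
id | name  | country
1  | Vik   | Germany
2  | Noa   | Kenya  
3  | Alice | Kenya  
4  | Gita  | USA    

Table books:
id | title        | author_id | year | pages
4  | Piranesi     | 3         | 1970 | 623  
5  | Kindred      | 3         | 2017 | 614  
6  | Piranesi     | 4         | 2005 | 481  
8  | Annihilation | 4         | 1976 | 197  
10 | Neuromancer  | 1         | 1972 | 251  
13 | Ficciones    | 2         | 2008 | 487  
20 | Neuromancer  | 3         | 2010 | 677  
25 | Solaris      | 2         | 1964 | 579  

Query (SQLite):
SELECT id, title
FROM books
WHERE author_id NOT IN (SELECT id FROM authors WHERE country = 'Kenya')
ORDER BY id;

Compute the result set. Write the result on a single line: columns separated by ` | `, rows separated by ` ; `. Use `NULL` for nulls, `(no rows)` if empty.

6 | Piranesi ; 8 | Annihilation ; 10 | Neuromancer

Inner query: authors.id where country = 'Kenya'.
Outer: keep books rows whose author_id is not in that set.
Inner query → {2, 3}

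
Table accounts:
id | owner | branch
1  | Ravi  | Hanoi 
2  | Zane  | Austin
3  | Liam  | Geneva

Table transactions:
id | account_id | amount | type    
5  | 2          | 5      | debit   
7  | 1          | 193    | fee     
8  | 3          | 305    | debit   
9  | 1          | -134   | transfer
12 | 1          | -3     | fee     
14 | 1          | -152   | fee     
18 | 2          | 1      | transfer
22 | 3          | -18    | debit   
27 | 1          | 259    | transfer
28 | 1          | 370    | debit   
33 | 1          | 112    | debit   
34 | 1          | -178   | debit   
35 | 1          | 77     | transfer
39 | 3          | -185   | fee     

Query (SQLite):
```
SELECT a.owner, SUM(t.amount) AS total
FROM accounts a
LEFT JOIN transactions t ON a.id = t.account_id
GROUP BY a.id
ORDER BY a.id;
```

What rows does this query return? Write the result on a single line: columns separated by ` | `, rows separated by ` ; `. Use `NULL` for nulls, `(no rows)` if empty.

LEFT JOIN keeps every accounts row; unmatched ones get NULL for transactions columns.
Group by accounts.id and compute SUM(t.amount). SUM over an all-NULL group is NULL.
  1: ids {7, 9, 12, 14, 27, 28, 33, 34, 35} → SUM(t.amount)=544
  2: ids {5, 18} → SUM(t.amount)=6
  3: ids {8, 22, 39} → SUM(t.amount)=102

Ravi | 544 ; Zane | 6 ; Liam | 102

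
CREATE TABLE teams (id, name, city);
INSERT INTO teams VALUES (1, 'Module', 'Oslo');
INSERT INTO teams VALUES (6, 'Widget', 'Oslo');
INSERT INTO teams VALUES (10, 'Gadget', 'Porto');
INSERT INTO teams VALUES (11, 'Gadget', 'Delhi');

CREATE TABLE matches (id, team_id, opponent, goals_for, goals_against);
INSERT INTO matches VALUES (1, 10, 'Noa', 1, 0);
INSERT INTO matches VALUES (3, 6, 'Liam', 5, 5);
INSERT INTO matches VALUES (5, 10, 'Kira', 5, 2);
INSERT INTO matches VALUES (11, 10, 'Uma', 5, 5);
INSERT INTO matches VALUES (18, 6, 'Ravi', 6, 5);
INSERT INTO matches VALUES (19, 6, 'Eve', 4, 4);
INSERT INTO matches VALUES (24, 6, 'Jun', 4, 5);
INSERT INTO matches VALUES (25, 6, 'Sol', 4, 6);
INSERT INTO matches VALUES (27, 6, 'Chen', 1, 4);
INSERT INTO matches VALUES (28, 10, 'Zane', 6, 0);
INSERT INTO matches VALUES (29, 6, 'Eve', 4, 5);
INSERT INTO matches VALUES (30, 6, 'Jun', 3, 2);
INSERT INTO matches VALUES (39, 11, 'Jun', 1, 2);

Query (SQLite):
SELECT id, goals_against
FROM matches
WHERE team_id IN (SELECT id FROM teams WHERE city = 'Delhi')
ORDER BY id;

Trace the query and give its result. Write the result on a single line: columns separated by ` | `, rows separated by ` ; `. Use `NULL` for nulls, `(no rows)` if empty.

39 | 2

Inner query: teams.id where city = 'Delhi'.
Outer: keep matches rows whose team_id is in that set.
Inner query → {11}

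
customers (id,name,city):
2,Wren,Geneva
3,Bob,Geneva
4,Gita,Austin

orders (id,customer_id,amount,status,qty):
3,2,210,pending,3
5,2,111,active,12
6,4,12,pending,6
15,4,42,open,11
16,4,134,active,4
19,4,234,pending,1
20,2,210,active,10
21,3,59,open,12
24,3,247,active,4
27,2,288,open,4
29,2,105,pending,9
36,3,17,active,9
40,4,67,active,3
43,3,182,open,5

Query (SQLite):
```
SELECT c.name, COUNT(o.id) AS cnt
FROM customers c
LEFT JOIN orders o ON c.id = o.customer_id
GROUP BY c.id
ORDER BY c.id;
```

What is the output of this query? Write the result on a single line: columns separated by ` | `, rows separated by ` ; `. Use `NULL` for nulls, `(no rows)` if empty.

Wren | 5 ; Bob | 4 ; Gita | 5

LEFT JOIN keeps every customers row; unmatched ones get NULL for orders columns.
Group by customers.id and compute COUNT(o.id). COUNT(col) of an all-NULL group is 0.
  2: ids {3, 5, 20, 27, 29} → COUNT(o.id)=5
  3: ids {21, 24, 36, 43} → COUNT(o.id)=4
  4: ids {6, 15, 16, 19, 40} → COUNT(o.id)=5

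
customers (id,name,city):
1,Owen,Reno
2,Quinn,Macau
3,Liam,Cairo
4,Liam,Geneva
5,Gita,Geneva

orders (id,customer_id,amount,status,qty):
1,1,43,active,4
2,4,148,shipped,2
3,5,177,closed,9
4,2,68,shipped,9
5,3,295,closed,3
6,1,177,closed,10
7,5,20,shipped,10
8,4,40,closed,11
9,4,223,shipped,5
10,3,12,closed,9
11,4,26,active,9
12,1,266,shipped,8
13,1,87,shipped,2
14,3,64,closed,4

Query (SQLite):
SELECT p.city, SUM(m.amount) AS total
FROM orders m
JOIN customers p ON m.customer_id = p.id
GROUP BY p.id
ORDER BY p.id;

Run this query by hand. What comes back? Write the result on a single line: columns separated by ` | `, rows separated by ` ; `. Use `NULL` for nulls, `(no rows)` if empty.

Join each orders row to its customers via customer_id.
Group joined rows by customers.id; compute SUM(m.amount) per group.
  1: ids {1, 6, 12, 13} → SUM(m.amount)=573
  2: ids {4} → SUM(m.amount)=68
  3: ids {5, 10, 14} → SUM(m.amount)=371
  4: ids {2, 8, 9, 11} → SUM(m.amount)=437
  5: ids {3, 7} → SUM(m.amount)=197

Reno | 573 ; Macau | 68 ; Cairo | 371 ; Geneva | 437 ; Geneva | 197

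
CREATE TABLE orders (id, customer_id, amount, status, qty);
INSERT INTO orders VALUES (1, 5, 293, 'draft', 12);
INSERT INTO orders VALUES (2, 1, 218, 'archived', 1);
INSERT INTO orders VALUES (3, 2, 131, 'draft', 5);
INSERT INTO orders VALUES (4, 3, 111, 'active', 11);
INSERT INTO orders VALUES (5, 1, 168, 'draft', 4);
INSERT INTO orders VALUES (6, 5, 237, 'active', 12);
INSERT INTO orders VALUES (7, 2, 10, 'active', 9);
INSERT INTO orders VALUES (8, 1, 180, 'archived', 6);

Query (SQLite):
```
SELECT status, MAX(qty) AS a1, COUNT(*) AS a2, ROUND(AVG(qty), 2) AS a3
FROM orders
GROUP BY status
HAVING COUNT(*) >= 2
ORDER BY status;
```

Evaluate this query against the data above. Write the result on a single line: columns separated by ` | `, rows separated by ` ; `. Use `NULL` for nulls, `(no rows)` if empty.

Group orders by status.
Per group compute: MAX(qty), COUNT(*), ROUND(AVG(qty), 2).
HAVING: drop groups with fewer than 2 rows.
  active: ids {4, 6, 7} → MAX(qty)=12, COUNT(*)=3, ROUND(AVG(qty), 2)=10.67
  archived: ids {2, 8} → MAX(qty)=6, COUNT(*)=2, ROUND(AVG(qty), 2)=3.5
  draft: ids {1, 3, 5} → MAX(qty)=12, COUNT(*)=3, ROUND(AVG(qty), 2)=7

active | 12 | 3 | 10.67 ; archived | 6 | 2 | 3.5 ; draft | 12 | 3 | 7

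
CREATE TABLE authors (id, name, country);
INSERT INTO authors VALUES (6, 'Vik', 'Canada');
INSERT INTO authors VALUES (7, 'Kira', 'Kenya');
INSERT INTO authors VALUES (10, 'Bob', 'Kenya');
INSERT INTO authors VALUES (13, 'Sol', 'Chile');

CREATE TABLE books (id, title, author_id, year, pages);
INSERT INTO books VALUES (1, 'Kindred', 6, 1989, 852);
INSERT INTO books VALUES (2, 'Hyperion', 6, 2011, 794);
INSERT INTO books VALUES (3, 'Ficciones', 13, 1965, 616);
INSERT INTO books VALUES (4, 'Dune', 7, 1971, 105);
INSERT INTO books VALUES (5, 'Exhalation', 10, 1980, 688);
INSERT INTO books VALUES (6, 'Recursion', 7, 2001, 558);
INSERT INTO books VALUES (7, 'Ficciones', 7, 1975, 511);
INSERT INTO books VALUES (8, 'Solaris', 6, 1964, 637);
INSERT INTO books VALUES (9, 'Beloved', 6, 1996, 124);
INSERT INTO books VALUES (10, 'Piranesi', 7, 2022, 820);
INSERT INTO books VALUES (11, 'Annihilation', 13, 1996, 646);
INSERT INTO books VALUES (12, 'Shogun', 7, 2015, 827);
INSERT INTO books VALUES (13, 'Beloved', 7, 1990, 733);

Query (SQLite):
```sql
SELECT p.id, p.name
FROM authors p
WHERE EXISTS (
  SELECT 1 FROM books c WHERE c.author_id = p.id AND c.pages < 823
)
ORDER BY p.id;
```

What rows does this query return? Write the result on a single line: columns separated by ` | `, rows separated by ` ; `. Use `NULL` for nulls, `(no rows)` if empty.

For each authors row, check whether any books with matching author_id has pages < 823.
Keep rows where that is true.

6 | Vik ; 7 | Kira ; 10 | Bob ; 13 | Sol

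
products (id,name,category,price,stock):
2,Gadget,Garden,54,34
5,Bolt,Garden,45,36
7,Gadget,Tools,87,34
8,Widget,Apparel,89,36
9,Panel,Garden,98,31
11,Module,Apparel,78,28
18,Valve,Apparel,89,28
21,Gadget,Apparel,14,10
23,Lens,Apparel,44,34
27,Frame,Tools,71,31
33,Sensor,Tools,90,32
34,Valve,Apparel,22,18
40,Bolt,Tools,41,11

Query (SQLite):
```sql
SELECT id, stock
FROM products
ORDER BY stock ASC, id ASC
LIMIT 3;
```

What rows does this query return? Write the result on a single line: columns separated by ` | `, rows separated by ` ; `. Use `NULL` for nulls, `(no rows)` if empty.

21 | 10 ; 40 | 11 ; 34 | 18

Sort by stock asc, tiebreak id asc: (10, id=21), (11, id=40), (18, id=34), (28, id=11), (28, id=18), (31, id=9) …. Take first 3.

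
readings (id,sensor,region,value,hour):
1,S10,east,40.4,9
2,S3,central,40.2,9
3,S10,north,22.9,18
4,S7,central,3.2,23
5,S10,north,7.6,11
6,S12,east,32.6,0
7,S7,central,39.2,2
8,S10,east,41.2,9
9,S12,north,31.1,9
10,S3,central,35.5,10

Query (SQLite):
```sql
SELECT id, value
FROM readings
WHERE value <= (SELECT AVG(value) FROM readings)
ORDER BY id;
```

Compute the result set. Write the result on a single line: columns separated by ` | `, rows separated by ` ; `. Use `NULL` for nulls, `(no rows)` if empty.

3 | 22.9 ; 4 | 3.2 ; 5 | 7.6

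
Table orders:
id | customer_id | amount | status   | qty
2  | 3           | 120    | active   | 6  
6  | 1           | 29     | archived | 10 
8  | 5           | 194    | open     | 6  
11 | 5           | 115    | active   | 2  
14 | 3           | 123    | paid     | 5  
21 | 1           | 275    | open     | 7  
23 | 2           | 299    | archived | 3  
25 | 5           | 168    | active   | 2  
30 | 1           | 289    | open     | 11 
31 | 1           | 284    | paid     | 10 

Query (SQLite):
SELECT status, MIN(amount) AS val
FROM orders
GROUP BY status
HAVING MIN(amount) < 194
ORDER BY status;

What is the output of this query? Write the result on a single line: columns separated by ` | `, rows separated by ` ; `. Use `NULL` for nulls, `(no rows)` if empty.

Partition orders by status; compute MIN(amount) within each group.
HAVING: keep groups where MIN(amount) < 194.
  active: ids {2, 11, 25} → MIN(amount)=115
  archived: ids {6, 23} → MIN(amount)=29
  open: ids {8, 21, 30} → MIN(amount)=194
  paid: ids {14, 31} → MIN(amount)=123

active | 115 ; archived | 29 ; paid | 123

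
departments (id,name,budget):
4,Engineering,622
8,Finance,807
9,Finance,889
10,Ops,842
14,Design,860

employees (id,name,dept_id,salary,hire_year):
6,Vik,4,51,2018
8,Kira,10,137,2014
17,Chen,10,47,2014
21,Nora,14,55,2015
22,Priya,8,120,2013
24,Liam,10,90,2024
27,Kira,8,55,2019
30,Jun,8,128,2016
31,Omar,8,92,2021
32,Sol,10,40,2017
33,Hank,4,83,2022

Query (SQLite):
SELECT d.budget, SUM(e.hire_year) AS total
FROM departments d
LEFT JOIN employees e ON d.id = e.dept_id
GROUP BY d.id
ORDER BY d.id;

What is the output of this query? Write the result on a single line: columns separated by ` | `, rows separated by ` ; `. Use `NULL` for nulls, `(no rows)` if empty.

622 | 4040 ; 807 | 8069 ; 889 | NULL ; 842 | 8069 ; 860 | 2015

LEFT JOIN keeps every departments row; unmatched ones get NULL for employees columns.
Group by departments.id and compute SUM(e.hire_year). SUM over an all-NULL group is NULL.
  4: ids {6, 33} → SUM(e.hire_year)=4040
  8: ids {22, 27, 30, 31} → SUM(e.hire_year)=8069
  9: ids {—} → SUM(e.hire_year)=NULL
  10: ids {8, 17, 24, 32} → SUM(e.hire_year)=8069
  14: ids {21} → SUM(e.hire_year)=2015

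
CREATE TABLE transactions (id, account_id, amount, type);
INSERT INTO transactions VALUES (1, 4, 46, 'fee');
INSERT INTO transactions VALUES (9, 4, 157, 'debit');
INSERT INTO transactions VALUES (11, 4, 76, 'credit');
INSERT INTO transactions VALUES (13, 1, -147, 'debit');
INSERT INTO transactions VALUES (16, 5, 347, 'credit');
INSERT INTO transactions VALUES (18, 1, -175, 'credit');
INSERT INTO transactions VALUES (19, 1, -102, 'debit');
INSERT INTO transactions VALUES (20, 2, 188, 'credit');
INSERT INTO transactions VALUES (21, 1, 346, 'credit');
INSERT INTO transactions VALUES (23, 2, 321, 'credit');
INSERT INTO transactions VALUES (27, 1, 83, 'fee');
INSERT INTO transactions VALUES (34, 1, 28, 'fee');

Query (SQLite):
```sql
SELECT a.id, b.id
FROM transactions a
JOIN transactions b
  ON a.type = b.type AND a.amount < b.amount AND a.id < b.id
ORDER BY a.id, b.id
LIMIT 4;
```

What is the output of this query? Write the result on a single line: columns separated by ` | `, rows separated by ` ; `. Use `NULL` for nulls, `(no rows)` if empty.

1 | 27 ; 11 | 16 ; 11 | 20 ; 11 | 21

Pairs (a,b) with same type, a.amount < b.amount, a.id < b.id.
type groups: credit:{11,16,18,20,21,23} debit:{9,13,19} fee:{1,27,34}
Ordered by (a.id, b.id); first 4.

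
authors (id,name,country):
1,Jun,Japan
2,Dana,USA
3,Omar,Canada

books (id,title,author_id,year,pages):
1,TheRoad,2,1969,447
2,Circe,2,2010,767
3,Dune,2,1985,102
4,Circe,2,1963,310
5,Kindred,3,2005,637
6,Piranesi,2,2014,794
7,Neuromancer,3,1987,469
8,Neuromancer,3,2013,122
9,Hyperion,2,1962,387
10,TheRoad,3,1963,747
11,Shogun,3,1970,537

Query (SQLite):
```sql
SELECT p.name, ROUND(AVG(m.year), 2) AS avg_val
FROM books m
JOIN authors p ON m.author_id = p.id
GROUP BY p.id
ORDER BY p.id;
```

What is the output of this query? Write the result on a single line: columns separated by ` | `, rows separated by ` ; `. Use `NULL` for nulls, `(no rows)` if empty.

Dana | 1983.83 ; Omar | 1987.6

Join each books row to its authors via author_id.
Group joined rows by authors.id; compute ROUND(AVG(m.year), 2) per group.
  2: ids {1, 2, 3, 4, 6, 9} → ROUND(AVG(m.year), 2)=1983.83
  3: ids {5, 7, 8, 10, 11} → ROUND(AVG(m.year), 2)=1987.6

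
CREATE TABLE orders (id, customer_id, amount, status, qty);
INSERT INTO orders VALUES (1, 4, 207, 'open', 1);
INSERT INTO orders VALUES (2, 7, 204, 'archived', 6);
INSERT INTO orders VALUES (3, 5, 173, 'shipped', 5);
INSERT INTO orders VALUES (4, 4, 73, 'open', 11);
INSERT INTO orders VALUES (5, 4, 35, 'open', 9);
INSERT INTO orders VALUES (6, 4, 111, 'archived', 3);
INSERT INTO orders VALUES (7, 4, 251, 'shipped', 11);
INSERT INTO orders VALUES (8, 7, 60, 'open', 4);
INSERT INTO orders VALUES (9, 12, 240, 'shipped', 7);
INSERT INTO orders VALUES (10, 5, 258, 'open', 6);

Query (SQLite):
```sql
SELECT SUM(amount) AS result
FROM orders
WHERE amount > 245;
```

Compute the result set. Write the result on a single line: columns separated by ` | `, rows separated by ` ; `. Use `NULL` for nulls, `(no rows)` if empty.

509

Rows where amount > 245 → amount values: [251, 258].
SUM of non-NULL values = 509.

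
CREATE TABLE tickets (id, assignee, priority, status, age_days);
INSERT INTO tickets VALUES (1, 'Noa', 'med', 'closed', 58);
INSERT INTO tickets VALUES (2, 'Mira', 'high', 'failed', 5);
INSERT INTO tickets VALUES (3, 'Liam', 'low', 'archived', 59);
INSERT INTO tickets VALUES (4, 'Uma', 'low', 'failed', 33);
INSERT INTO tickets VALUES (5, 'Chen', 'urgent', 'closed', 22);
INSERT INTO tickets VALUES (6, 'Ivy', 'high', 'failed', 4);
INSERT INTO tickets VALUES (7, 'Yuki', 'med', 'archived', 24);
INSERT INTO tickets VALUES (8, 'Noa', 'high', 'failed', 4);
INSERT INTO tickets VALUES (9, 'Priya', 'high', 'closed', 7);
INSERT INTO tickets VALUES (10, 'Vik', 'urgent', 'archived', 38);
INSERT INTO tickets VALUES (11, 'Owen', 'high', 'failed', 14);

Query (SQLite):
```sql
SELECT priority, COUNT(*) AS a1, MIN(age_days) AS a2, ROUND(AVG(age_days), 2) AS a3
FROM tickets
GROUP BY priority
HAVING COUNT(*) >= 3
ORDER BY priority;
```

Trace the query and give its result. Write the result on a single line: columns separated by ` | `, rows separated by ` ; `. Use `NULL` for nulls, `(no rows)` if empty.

Group tickets by priority.
Per group compute: COUNT(*), MIN(age_days), ROUND(AVG(age_days), 2).
HAVING: drop groups with fewer than 3 rows.
  high: ids {2, 6, 8, 9, 11} → COUNT(*)=5, MIN(age_days)=4, ROUND(AVG(age_days), 2)=6.8
  low: ids {3, 4} → COUNT(*)=2, MIN(age_days)=33, ROUND(AVG(age_days), 2)=46
  med: ids {1, 7} → COUNT(*)=2, MIN(age_days)=24, ROUND(AVG(age_days), 2)=41
  urgent: ids {5, 10} → COUNT(*)=2, MIN(age_days)=22, ROUND(AVG(age_days), 2)=30

high | 5 | 4 | 6.8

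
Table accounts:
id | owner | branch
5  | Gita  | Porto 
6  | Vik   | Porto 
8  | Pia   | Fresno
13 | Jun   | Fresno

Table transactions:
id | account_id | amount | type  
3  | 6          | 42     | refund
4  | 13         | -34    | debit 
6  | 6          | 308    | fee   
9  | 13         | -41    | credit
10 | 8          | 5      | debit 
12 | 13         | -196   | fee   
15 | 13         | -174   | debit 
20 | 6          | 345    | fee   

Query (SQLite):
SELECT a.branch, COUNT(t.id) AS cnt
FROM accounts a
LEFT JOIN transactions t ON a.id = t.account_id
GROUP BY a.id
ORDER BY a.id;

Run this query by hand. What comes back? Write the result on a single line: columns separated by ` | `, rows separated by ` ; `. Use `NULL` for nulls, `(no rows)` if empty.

LEFT JOIN keeps every accounts row; unmatched ones get NULL for transactions columns.
Group by accounts.id and compute COUNT(t.id). COUNT(col) of an all-NULL group is 0.
  5: ids {—} → COUNT(t.id)=0
  6: ids {3, 6, 20} → COUNT(t.id)=3
  8: ids {10} → COUNT(t.id)=1
  13: ids {4, 9, 12, 15} → COUNT(t.id)=4

Porto | 0 ; Porto | 3 ; Fresno | 1 ; Fresno | 4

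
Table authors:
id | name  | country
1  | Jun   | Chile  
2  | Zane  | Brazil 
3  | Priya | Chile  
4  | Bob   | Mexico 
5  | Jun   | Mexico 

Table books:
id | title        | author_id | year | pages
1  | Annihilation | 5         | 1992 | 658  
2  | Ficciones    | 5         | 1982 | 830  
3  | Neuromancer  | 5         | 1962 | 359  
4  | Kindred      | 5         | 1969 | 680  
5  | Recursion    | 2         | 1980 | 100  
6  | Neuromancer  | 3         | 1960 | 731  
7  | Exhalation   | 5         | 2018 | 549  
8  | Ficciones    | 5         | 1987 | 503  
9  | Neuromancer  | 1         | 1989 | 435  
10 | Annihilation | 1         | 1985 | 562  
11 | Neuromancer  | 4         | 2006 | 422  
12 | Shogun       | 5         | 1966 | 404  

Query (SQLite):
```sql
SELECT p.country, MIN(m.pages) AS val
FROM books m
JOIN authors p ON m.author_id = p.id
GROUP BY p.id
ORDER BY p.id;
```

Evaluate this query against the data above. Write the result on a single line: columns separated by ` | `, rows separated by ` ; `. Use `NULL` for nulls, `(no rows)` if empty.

Chile | 435 ; Brazil | 100 ; Chile | 731 ; Mexico | 422 ; Mexico | 359

Join each books row to its authors via author_id.
Group joined rows by authors.id; compute MIN(m.pages) per group.
  1: ids {9, 10} → MIN(m.pages)=435
  2: ids {5} → MIN(m.pages)=100
  3: ids {6} → MIN(m.pages)=731
  4: ids {11} → MIN(m.pages)=422
  5: ids {1, 2, 3, 4, 7, 8, 12} → MIN(m.pages)=359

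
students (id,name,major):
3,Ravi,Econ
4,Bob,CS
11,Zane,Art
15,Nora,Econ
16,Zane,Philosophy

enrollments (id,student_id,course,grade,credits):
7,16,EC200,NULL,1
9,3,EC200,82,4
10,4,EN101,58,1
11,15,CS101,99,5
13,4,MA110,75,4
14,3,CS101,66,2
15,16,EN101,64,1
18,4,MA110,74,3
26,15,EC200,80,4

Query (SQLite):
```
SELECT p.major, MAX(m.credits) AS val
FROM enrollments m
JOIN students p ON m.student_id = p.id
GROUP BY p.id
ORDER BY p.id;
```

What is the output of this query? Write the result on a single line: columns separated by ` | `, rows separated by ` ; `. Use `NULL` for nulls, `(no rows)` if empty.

Econ | 4 ; CS | 4 ; Econ | 5 ; Philosophy | 1

Join each enrollments row to its students via student_id.
Group joined rows by students.id; compute MAX(m.credits) per group.
  3: ids {9, 14} → MAX(m.credits)=4
  4: ids {10, 13, 18} → MAX(m.credits)=4
  15: ids {11, 26} → MAX(m.credits)=5
  16: ids {7, 15} → MAX(m.credits)=1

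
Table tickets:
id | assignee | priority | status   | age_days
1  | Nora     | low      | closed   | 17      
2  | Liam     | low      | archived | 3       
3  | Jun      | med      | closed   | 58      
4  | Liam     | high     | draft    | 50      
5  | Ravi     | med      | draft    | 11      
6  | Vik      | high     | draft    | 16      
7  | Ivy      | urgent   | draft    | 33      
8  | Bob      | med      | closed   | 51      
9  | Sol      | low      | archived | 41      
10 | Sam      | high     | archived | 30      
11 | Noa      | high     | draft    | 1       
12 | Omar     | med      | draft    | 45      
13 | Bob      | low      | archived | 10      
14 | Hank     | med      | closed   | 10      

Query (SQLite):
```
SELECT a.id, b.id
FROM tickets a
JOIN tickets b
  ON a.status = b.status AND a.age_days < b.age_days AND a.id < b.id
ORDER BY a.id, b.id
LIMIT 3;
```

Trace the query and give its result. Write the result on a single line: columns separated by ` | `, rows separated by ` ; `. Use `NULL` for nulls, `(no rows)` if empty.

Pairs (a,b) with same status, a.age_days < b.age_days, a.id < b.id.
status groups: archived:{2,9,10,13} closed:{1,3,8,14} draft:{4,5,6,7,11,12}
Ordered by (a.id, b.id); first 3.

1 | 3 ; 1 | 8 ; 2 | 9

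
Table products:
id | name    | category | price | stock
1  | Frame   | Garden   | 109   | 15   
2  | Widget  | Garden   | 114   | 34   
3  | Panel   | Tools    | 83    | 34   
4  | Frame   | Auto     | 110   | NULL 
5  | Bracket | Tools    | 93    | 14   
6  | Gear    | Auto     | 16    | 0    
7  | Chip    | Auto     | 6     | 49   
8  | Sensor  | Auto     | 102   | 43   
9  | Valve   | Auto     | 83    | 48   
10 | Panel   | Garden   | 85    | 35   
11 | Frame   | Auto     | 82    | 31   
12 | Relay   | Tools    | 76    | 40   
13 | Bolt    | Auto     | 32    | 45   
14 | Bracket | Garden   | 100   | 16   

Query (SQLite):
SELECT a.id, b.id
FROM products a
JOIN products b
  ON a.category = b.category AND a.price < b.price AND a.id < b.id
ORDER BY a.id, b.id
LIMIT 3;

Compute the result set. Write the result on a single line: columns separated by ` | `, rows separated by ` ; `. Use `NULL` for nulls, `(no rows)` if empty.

1 | 2 ; 3 | 5 ; 6 | 8

Pairs (a,b) with same category, a.price < b.price, a.id < b.id.
category groups: Auto:{4,6,7,8,9,11,13} Garden:{1,2,10,14} Tools:{3,5,12}
Ordered by (a.id, b.id); first 3.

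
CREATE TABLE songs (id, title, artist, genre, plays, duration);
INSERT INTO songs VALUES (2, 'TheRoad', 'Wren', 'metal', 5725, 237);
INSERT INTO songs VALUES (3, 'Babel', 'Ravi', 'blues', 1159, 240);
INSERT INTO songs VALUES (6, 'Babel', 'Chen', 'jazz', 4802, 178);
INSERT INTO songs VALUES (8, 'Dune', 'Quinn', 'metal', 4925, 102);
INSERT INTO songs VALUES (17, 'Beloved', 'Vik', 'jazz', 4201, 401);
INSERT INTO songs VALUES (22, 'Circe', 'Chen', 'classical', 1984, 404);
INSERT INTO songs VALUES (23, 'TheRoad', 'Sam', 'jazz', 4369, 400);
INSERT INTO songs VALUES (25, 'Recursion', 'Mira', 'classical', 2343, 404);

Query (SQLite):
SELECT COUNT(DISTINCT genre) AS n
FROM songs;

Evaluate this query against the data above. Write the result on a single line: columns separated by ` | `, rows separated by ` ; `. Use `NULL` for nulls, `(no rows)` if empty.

4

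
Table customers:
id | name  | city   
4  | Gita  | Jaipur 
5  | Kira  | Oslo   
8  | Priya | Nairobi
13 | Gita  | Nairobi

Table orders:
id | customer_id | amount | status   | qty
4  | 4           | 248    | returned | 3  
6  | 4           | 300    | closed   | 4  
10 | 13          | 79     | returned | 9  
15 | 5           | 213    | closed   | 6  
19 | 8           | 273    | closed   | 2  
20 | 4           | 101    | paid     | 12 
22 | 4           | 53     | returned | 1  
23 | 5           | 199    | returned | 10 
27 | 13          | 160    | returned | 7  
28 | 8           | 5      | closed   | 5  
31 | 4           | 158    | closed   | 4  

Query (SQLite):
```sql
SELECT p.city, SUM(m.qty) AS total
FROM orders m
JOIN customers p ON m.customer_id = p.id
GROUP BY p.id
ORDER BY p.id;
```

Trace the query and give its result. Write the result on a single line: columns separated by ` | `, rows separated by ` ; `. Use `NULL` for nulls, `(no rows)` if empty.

Jaipur | 24 ; Oslo | 16 ; Nairobi | 7 ; Nairobi | 16

Join each orders row to its customers via customer_id.
Group joined rows by customers.id; compute SUM(m.qty) per group.
  4: ids {4, 6, 20, 22, 31} → SUM(m.qty)=24
  5: ids {15, 23} → SUM(m.qty)=16
  8: ids {19, 28} → SUM(m.qty)=7
  13: ids {10, 27} → SUM(m.qty)=16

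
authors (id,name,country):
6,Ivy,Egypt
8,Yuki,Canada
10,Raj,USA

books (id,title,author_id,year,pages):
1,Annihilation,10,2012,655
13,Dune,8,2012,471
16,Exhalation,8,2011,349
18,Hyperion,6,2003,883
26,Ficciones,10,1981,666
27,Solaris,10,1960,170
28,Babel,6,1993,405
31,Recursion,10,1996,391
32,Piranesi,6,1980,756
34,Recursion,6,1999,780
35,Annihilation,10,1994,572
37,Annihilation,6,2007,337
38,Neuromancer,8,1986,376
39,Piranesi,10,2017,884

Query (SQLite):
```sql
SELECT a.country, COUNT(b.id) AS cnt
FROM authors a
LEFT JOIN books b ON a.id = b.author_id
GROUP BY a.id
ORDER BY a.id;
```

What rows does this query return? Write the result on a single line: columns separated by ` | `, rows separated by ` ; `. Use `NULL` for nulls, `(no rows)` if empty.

Egypt | 5 ; Canada | 3 ; USA | 6

LEFT JOIN keeps every authors row; unmatched ones get NULL for books columns.
Group by authors.id and compute COUNT(b.id). COUNT(col) of an all-NULL group is 0.
  6: ids {18, 28, 32, 34, 37} → COUNT(b.id)=5
  8: ids {13, 16, 38} → COUNT(b.id)=3
  10: ids {1, 26, 27, 31, 35, 39} → COUNT(b.id)=6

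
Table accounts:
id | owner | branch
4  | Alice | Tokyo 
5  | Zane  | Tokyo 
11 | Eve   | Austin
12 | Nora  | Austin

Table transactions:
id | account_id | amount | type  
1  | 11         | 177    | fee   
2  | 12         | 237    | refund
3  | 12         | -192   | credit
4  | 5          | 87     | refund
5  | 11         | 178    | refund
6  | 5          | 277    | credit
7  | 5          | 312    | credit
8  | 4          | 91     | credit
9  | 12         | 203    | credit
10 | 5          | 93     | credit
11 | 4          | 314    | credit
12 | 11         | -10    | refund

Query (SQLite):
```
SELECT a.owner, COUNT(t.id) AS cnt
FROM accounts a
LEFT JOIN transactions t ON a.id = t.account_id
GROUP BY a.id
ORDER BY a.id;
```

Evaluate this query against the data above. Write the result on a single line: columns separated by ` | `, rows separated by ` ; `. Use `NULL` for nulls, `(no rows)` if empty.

Alice | 2 ; Zane | 4 ; Eve | 3 ; Nora | 3

LEFT JOIN keeps every accounts row; unmatched ones get NULL for transactions columns.
Group by accounts.id and compute COUNT(t.id). COUNT(col) of an all-NULL group is 0.
  4: ids {8, 11} → COUNT(t.id)=2
  5: ids {4, 6, 7, 10} → COUNT(t.id)=4
  11: ids {1, 5, 12} → COUNT(t.id)=3
  12: ids {2, 3, 9} → COUNT(t.id)=3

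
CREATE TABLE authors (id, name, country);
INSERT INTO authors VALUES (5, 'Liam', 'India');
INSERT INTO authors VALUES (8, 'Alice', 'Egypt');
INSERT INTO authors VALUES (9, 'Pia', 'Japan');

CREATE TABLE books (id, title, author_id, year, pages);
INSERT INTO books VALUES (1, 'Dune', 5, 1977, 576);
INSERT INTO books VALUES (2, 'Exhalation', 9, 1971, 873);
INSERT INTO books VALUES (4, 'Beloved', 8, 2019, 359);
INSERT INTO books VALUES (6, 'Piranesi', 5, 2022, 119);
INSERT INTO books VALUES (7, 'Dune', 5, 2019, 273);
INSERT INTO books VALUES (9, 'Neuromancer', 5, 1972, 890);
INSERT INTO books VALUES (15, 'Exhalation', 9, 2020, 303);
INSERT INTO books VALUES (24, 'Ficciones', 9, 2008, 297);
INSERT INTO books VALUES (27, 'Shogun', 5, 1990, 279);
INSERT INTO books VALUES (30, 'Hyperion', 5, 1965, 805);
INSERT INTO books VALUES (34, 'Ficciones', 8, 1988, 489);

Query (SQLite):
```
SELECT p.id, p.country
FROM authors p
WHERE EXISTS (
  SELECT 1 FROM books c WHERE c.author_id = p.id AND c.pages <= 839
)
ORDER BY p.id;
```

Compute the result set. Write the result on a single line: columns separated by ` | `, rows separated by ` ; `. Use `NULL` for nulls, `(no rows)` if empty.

For each authors row, check whether any books with matching author_id has pages <= 839.
Keep rows where that is true.

5 | India ; 8 | Egypt ; 9 | Japan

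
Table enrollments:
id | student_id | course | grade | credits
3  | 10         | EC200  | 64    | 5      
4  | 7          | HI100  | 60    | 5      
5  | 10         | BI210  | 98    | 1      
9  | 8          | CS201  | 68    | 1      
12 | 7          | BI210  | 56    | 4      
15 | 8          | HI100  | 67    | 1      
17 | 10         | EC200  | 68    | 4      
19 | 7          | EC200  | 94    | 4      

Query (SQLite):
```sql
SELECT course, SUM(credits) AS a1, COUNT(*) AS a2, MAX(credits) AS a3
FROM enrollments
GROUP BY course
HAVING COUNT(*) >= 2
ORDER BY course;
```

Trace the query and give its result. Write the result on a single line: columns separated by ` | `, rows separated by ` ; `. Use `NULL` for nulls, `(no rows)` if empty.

BI210 | 5 | 2 | 4 ; EC200 | 13 | 3 | 5 ; HI100 | 6 | 2 | 5

Group enrollments by course.
Per group compute: SUM(credits), COUNT(*), MAX(credits).
HAVING: drop groups with fewer than 2 rows.
  BI210: ids {5, 12} → SUM(credits)=5, COUNT(*)=2, MAX(credits)=4
  CS201: ids {9} → SUM(credits)=1, COUNT(*)=1, MAX(credits)=1
  EC200: ids {3, 17, 19} → SUM(credits)=13, COUNT(*)=3, MAX(credits)=5
  HI100: ids {4, 15} → SUM(credits)=6, COUNT(*)=2, MAX(credits)=5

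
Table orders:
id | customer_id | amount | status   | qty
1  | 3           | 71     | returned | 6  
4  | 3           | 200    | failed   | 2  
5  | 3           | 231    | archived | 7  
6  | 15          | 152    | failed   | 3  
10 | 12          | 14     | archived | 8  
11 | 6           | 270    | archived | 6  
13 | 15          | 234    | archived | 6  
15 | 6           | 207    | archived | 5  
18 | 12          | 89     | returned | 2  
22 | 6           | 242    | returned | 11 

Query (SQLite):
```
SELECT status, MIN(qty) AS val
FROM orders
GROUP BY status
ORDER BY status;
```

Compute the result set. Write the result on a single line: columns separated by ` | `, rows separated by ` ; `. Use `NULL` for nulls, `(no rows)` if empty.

Partition orders by status; compute MIN(qty) within each group.
  archived: ids {5, 10, 11, 13, 15} → MIN(qty)=5
  failed: ids {4, 6} → MIN(qty)=2
  returned: ids {1, 18, 22} → MIN(qty)=2

archived | 5 ; failed | 2 ; returned | 2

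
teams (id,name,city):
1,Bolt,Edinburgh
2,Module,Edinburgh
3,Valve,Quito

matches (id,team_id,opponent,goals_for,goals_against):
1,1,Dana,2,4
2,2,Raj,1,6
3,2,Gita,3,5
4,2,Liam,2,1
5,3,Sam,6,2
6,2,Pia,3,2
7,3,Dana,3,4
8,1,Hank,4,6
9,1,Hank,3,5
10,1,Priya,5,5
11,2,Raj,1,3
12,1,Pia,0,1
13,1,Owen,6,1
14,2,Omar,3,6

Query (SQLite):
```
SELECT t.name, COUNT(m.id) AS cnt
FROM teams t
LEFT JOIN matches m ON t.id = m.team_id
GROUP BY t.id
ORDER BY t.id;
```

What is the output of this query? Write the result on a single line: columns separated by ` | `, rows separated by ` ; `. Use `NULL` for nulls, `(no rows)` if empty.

LEFT JOIN keeps every teams row; unmatched ones get NULL for matches columns.
Group by teams.id and compute COUNT(m.id). COUNT(col) of an all-NULL group is 0.
  1: ids {1, 8, 9, 10, 12, 13} → COUNT(m.id)=6
  2: ids {2, 3, 4, 6, 11, 14} → COUNT(m.id)=6
  3: ids {5, 7} → COUNT(m.id)=2

Bolt | 6 ; Module | 6 ; Valve | 2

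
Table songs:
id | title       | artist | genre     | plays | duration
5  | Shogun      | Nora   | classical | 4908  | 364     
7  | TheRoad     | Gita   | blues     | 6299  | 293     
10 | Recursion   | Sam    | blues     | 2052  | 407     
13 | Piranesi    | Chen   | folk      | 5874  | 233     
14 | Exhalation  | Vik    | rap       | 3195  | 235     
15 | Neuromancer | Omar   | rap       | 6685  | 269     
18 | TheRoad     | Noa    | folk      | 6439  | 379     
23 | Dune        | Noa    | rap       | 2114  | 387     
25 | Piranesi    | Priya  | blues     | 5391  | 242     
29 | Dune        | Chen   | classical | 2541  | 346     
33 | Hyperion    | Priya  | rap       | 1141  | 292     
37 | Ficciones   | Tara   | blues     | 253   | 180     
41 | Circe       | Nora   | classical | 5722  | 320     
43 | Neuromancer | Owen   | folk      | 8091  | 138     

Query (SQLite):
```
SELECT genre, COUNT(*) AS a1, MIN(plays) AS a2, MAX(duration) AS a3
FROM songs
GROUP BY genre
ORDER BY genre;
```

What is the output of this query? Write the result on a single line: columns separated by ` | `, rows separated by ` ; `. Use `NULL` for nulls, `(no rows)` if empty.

blues | 4 | 253 | 407 ; classical | 3 | 2541 | 364 ; folk | 3 | 5874 | 379 ; rap | 4 | 1141 | 387

Group songs by genre.
Per group compute: COUNT(*), MIN(plays), MAX(duration).
  blues: ids {7, 10, 25, 37} → COUNT(*)=4, MIN(plays)=253, MAX(duration)=407
  classical: ids {5, 29, 41} → COUNT(*)=3, MIN(plays)=2541, MAX(duration)=364
  folk: ids {13, 18, 43} → COUNT(*)=3, MIN(plays)=5874, MAX(duration)=379
  rap: ids {14, 15, 23, 33} → COUNT(*)=4, MIN(plays)=1141, MAX(duration)=387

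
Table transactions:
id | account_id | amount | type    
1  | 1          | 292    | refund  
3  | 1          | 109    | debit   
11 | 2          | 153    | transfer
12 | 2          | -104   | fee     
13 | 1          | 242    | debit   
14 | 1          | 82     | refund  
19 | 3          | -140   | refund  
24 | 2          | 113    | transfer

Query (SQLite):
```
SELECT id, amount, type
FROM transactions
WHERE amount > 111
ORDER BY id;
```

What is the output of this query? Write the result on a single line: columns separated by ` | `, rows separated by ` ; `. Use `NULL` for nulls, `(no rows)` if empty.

amount > 111: ids {1, 11, 13, 24}

1 | 292 | refund ; 11 | 153 | transfer ; 13 | 242 | debit ; 24 | 113 | transfer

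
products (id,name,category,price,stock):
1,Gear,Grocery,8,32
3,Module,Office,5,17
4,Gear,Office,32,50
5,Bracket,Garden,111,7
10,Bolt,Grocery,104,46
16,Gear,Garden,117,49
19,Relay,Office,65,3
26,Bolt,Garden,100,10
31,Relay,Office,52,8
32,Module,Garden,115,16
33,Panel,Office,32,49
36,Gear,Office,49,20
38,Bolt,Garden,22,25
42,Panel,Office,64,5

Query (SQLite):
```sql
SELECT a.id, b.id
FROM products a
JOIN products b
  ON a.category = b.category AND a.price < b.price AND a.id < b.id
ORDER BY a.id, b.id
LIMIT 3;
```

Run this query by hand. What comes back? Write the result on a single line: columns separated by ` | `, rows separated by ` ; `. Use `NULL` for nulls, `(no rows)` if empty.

1 | 10 ; 3 | 4 ; 3 | 19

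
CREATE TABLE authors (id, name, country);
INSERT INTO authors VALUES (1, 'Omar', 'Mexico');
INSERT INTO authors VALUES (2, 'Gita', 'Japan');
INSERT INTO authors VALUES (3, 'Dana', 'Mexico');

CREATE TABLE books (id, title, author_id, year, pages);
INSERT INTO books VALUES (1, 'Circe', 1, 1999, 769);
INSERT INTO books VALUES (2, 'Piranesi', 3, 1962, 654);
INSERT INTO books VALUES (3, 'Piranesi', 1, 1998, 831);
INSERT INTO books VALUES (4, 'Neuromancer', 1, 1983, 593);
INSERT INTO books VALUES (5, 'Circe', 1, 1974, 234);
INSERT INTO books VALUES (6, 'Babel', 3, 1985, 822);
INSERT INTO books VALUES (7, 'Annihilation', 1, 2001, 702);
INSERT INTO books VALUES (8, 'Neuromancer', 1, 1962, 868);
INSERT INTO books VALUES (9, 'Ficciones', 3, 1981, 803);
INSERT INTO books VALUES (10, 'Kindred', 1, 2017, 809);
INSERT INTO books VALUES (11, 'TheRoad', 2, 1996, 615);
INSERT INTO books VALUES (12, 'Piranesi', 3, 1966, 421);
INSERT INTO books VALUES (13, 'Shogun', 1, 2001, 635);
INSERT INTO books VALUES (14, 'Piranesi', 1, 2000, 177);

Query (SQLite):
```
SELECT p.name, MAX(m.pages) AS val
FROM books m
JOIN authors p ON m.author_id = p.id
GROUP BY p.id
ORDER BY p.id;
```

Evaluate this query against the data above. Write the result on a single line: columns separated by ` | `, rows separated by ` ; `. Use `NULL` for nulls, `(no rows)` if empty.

Join each books row to its authors via author_id.
Group joined rows by authors.id; compute MAX(m.pages) per group.
  1: ids {1, 3, 4, 5, 7, 8, 10, 13, 14} → MAX(m.pages)=868
  2: ids {11} → MAX(m.pages)=615
  3: ids {2, 6, 9, 12} → MAX(m.pages)=822

Omar | 868 ; Gita | 615 ; Dana | 822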